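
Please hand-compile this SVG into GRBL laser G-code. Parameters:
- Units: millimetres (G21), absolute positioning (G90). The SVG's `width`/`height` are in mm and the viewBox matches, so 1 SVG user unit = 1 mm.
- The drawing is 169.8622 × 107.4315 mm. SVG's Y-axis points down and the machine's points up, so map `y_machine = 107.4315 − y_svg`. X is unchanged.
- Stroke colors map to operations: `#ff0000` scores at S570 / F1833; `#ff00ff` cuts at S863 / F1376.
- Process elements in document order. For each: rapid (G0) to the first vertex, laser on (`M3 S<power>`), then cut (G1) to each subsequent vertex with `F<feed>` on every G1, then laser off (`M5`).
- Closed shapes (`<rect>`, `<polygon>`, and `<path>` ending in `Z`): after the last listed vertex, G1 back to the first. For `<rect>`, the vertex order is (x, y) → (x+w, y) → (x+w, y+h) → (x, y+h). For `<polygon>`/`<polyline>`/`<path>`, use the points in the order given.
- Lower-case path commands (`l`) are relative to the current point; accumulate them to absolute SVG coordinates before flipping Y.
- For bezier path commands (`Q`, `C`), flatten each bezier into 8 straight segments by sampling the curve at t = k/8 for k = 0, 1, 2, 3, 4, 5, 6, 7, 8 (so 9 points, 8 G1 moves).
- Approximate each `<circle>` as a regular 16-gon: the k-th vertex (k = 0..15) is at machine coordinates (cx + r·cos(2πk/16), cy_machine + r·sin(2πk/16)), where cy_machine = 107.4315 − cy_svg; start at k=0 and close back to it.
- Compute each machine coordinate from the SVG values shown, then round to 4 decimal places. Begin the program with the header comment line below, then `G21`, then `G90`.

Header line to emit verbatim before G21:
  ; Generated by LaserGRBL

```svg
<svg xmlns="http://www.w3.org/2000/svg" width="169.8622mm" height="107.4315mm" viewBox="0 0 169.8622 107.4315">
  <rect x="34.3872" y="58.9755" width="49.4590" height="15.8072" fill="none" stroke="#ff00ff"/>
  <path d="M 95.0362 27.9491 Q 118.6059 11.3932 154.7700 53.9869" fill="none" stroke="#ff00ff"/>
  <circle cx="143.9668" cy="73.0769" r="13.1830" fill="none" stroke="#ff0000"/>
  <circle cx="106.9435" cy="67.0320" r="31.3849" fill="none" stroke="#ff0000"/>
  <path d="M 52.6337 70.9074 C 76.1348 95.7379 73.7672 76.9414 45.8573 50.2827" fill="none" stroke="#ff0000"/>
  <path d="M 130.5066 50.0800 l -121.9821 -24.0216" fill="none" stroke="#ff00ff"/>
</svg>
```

viewBox `0 0 169.8622 107.4315` with mm width/height → 1 unit = 1 mm. Flip: y_m = 107.4315 − y_svg.

**Shape 1** — `<rect>` rectangle, stroke `#ff00ff` → cut (S863, F1376). Machine vertices: (34.3872,48.4560) → (83.8462,48.4560) → (83.8462,32.6488) → (34.3872,32.6488) → (34.3872,48.4560). Closed: final G1 returns to the first vertex.

**Shape 2** — `<path>` quadratic bezier, stroke `#ff00ff` → cut (S863, F1376). Control points (SVG): P0=(95.0362,27.9491), P1=(118.6059,11.3932), P2=(154.7700,53.9869); sampled at t=k/8. Machine vertices: (95.0362,79.4824) → (101.1254,82.6972) → (107.6082,84.0635) → (114.4846,83.5814) → (121.7545,81.2509) → (129.4180,77.0720) → (137.4751,71.0446) → (145.9258,63.1688) → (154.7700,53.4446). Open path.

**Shape 3** — `<circle>` circle, stroke `#ff0000` → score (S570, F1833). Machine vertices: (157.1498,34.3546) → (156.1463,39.3995) → (153.2886,43.6764) → (149.0117,46.5341) → (143.9668,47.5376) → (138.9219,46.5341) → (134.6450,43.6764) → (131.7873,39.3995) → (130.7838,34.3546) → (131.7873,29.3097) → (134.6450,25.0328) → (138.9219,22.1751) → (143.9668,21.1716) → (149.0117,22.1751) → (153.2886,25.0328) → (156.1463,29.3097) → (157.1498,34.3546). Closed: final G1 returns to the first vertex.

**Shape 4** — `<circle>` circle, stroke `#ff0000` → score (S570, F1833). Machine vertices: (138.3284,40.3995) → (135.9394,52.4100) → (129.1360,62.5920) → (118.9540,69.3954) → (106.9435,71.7844) → (94.9330,69.3954) → (84.7510,62.5920) → (77.9476,52.4100) → (75.5586,40.3995) → (77.9476,28.3890) → (84.7510,18.2070) → (94.9330,11.4036) → (106.9435,9.0146) → (118.9540,11.4036) → (129.1360,18.2070) → (135.9394,28.3890) → (138.3284,40.3995). Closed: final G1 returns to the first vertex.

**Shape 5** — `<path>` cubic bezier, stroke `#ff0000` → score (S570, F1833). Control points (SVG): P0=(52.6337,70.9074), P1=(76.1348,95.7379), P2=(73.7672,76.9414), P3=(45.8573,50.2827); sampled at t=k/8. Machine vertices: (52.6337,36.5241) → (60.2347,29.1878) → (65.4142,25.5225) → (68.1763,25.1089) → (68.5246,27.5280) → (66.4631,32.3607) → (61.9954,39.1878) → (55.1256,47.5902) → (45.8573,57.1488). Open path.

**Shape 6** — `<path>` line segment, stroke `#ff00ff` → cut (S863, F1376). Machine vertices: (130.5066,57.3515) → (8.5245,81.3731). Open path.

; Generated by LaserGRBL
G21
G90
G0 X34.3872 Y48.4560
M3 S863
G1 X83.8462 Y48.4560 F1376
G1 X83.8462 Y32.6488 F1376
G1 X34.3872 Y32.6488 F1376
G1 X34.3872 Y48.4560 F1376
M5
G0 X95.0362 Y79.4824
M3 S863
G1 X101.1254 Y82.6972 F1376
G1 X107.6082 Y84.0635 F1376
G1 X114.4846 Y83.5814 F1376
G1 X121.7545 Y81.2509 F1376
G1 X129.4180 Y77.0720 F1376
G1 X137.4751 Y71.0446 F1376
G1 X145.9258 Y63.1688 F1376
G1 X154.7700 Y53.4446 F1376
M5
G0 X157.1498 Y34.3546
M3 S570
G1 X156.1463 Y39.3995 F1833
G1 X153.2886 Y43.6764 F1833
G1 X149.0117 Y46.5341 F1833
G1 X143.9668 Y47.5376 F1833
G1 X138.9219 Y46.5341 F1833
G1 X134.6450 Y43.6764 F1833
G1 X131.7873 Y39.3995 F1833
G1 X130.7838 Y34.3546 F1833
G1 X131.7873 Y29.3097 F1833
G1 X134.6450 Y25.0328 F1833
G1 X138.9219 Y22.1751 F1833
G1 X143.9668 Y21.1716 F1833
G1 X149.0117 Y22.1751 F1833
G1 X153.2886 Y25.0328 F1833
G1 X156.1463 Y29.3097 F1833
G1 X157.1498 Y34.3546 F1833
M5
G0 X138.3284 Y40.3995
M3 S570
G1 X135.9394 Y52.4100 F1833
G1 X129.1360 Y62.5920 F1833
G1 X118.9540 Y69.3954 F1833
G1 X106.9435 Y71.7844 F1833
G1 X94.9330 Y69.3954 F1833
G1 X84.7510 Y62.5920 F1833
G1 X77.9476 Y52.4100 F1833
G1 X75.5586 Y40.3995 F1833
G1 X77.9476 Y28.3890 F1833
G1 X84.7510 Y18.2070 F1833
G1 X94.9330 Y11.4036 F1833
G1 X106.9435 Y9.0146 F1833
G1 X118.9540 Y11.4036 F1833
G1 X129.1360 Y18.2070 F1833
G1 X135.9394 Y28.3890 F1833
G1 X138.3284 Y40.3995 F1833
M5
G0 X52.6337 Y36.5241
M3 S570
G1 X60.2347 Y29.1878 F1833
G1 X65.4142 Y25.5225 F1833
G1 X68.1763 Y25.1089 F1833
G1 X68.5246 Y27.5280 F1833
G1 X66.4631 Y32.3607 F1833
G1 X61.9954 Y39.1878 F1833
G1 X55.1256 Y47.5902 F1833
G1 X45.8573 Y57.1488 F1833
M5
G0 X130.5066 Y57.3515
M3 S863
G1 X8.5245 Y81.3731 F1376
M5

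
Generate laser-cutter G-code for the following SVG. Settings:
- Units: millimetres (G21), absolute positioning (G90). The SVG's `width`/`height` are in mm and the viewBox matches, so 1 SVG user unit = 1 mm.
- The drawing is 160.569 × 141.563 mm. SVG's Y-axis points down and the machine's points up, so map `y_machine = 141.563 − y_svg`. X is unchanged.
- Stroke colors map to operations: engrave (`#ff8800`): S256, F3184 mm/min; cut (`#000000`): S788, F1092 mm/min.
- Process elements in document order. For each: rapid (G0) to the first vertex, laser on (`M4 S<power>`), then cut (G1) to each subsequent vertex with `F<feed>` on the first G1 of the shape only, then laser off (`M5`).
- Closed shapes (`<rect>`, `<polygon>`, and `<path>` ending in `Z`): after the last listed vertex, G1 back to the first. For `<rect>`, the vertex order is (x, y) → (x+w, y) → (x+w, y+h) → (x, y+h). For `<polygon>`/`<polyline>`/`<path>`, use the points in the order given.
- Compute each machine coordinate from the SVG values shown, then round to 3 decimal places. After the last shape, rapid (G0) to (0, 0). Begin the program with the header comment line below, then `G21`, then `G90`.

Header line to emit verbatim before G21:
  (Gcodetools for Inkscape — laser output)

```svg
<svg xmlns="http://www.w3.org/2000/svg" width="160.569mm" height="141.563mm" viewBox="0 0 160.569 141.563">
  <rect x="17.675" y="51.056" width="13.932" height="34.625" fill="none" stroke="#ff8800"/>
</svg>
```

(Gcodetools for Inkscape — laser output)
G21
G90
G0 X17.675 Y90.507
M4 S256
G1 X31.607 Y90.507 F3184
G1 X31.607 Y55.882
G1 X17.675 Y55.882
G1 X17.675 Y90.507
M5
G0 X0.000 Y0.000

1 u = 1 mm; y_m = 141.563 − y.

[1] `<rect>` rectangle, #ff8800→engrave S256 F3184: (17.675,90.507) → (31.607,90.507) → (31.607,55.882) → (17.675,55.882) → (17.675,90.507) (closed)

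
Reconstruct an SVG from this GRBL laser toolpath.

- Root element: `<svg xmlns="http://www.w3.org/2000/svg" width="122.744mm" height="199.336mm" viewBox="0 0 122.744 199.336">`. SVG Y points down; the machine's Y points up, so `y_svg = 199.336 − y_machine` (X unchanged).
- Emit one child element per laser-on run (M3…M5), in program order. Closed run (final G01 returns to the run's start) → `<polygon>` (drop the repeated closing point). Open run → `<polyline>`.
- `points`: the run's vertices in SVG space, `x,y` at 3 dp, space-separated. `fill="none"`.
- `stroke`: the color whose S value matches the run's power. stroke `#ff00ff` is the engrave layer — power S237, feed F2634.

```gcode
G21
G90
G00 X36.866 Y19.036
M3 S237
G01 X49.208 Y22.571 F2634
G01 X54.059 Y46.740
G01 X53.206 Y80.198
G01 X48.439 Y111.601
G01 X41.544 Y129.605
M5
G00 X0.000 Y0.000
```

Machine Y-up, SVG Y-down with viewBox height 199.336, so y_svg = 199.336 − y_machine; X carries over. Every run uses S237, so all elements get stroke `#ff00ff` (engrave).

Run 1: The run is open, so emit a `<polyline>` with points (Y-flipped): 36.866,180.300 49.208,176.765 54.059,152.596 53.206,119.138 48.439,87.735 41.544,69.731.

<svg xmlns="http://www.w3.org/2000/svg" width="122.744mm" height="199.336mm" viewBox="0 0 122.744 199.336">
  <polyline points="36.866,180.300 49.208,176.765 54.059,152.596 53.206,119.138 48.439,87.735 41.544,69.731" fill="none" stroke="#ff00ff"/>
</svg>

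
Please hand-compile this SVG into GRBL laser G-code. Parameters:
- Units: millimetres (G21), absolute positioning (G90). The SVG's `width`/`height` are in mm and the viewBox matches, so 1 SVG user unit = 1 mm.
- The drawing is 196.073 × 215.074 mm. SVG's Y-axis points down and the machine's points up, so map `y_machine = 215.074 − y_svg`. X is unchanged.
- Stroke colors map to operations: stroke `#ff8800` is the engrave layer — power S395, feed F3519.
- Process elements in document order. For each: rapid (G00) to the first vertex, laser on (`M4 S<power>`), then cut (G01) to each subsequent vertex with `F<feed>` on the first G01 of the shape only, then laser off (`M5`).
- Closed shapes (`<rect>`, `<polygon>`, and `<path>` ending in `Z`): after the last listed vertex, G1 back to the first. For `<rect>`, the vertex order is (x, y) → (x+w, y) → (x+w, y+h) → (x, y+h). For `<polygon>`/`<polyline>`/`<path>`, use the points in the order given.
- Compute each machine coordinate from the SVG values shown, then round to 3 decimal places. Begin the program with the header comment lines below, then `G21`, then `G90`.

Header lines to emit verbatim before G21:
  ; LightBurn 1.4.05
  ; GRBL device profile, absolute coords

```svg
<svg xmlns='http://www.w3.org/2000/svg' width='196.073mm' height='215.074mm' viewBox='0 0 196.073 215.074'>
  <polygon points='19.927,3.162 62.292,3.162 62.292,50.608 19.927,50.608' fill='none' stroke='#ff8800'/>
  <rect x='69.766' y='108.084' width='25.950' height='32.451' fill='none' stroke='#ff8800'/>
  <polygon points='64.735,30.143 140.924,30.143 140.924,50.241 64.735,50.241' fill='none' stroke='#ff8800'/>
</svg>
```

; LightBurn 1.4.05
; GRBL device profile, absolute coords
G21
G90
G00 X19.927 Y211.912
M4 S395
G01 X62.292 Y211.912 F3519
G01 X62.292 Y164.466
G01 X19.927 Y164.466
G01 X19.927 Y211.912
M5
G00 X69.766 Y106.990
M4 S395
G01 X95.716 Y106.990 F3519
G01 X95.716 Y74.539
G01 X69.766 Y74.539
G01 X69.766 Y106.990
M5
G00 X64.735 Y184.931
M4 S395
G01 X140.924 Y184.931 F3519
G01 X140.924 Y164.833
G01 X64.735 Y164.833
G01 X64.735 Y184.931
M5

1 u = 1 mm; y_m = 215.074 − y.

[1] `<polygon>` rectangle, #ff8800→engrave S395 F3519: (19.927,211.912) → (62.292,211.912) → (62.292,164.466) → (19.927,164.466) → (19.927,211.912) (closed)

[2] `<rect>` rectangle, #ff8800→engrave S395 F3519: (69.766,106.990) → (95.716,106.990) → (95.716,74.539) → (69.766,74.539) → (69.766,106.990) (closed)

[3] `<polygon>` rectangle, #ff8800→engrave S395 F3519: (64.735,184.931) → (140.924,184.931) → (140.924,164.833) → (64.735,164.833) → (64.735,184.931) (closed)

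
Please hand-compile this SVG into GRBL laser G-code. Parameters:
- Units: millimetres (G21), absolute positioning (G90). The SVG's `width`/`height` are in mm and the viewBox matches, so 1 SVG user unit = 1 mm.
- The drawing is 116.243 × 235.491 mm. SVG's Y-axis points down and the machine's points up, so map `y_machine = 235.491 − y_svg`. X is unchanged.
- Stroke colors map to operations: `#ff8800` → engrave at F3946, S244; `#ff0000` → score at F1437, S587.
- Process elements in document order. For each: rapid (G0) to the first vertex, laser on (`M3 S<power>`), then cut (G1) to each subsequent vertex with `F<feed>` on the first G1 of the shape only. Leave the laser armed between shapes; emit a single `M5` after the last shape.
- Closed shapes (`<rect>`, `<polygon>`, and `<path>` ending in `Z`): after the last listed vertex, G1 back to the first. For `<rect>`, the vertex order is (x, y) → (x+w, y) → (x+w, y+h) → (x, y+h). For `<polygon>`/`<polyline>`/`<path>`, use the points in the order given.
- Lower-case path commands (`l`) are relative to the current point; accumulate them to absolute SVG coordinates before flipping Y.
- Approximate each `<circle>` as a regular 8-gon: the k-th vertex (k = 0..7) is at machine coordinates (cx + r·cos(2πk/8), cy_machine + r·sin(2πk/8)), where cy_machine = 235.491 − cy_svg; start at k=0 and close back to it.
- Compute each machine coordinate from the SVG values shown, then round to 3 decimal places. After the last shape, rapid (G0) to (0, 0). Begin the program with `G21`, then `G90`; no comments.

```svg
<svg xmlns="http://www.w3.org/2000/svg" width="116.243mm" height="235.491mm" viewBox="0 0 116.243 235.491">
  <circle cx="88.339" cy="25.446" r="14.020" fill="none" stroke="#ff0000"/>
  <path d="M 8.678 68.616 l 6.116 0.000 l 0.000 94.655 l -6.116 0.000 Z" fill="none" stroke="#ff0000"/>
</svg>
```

viewBox `0 0 116.243 235.491` with mm width/height → 1 unit = 1 mm. Flip: y_m = 235.491 − y_svg.

**Shape 1** — `<circle>` circle, stroke `#ff0000` → score (S587, F1437). Machine vertices: (102.359,210.045) → (98.253,219.959) → (88.339,224.065) → (78.425,219.959) → (74.319,210.045) → (78.425,200.131) → (88.339,196.025) → (98.253,200.131) → (102.359,210.045). Closed: final G1 returns to the first vertex.

**Shape 2** — `<path>` rectangle, stroke `#ff0000` → score (S587, F1437). Machine vertices: (8.678,166.875) → (14.794,166.875) → (14.794,72.220) → (8.678,72.220) → (8.678,166.875). Closed: final G1 returns to the first vertex.

G21
G90
G0 X102.359 Y210.045
M3 S587
G1 X98.253 Y219.959 F1437
G1 X88.339 Y224.065
G1 X78.425 Y219.959
G1 X74.319 Y210.045
G1 X78.425 Y200.131
G1 X88.339 Y196.025
G1 X98.253 Y200.131
G1 X102.359 Y210.045
G0 X8.678 Y166.875
M3 S587
G1 X14.794 Y166.875 F1437
G1 X14.794 Y72.220
G1 X8.678 Y72.220
G1 X8.678 Y166.875
M5
G0 X0.000 Y0.000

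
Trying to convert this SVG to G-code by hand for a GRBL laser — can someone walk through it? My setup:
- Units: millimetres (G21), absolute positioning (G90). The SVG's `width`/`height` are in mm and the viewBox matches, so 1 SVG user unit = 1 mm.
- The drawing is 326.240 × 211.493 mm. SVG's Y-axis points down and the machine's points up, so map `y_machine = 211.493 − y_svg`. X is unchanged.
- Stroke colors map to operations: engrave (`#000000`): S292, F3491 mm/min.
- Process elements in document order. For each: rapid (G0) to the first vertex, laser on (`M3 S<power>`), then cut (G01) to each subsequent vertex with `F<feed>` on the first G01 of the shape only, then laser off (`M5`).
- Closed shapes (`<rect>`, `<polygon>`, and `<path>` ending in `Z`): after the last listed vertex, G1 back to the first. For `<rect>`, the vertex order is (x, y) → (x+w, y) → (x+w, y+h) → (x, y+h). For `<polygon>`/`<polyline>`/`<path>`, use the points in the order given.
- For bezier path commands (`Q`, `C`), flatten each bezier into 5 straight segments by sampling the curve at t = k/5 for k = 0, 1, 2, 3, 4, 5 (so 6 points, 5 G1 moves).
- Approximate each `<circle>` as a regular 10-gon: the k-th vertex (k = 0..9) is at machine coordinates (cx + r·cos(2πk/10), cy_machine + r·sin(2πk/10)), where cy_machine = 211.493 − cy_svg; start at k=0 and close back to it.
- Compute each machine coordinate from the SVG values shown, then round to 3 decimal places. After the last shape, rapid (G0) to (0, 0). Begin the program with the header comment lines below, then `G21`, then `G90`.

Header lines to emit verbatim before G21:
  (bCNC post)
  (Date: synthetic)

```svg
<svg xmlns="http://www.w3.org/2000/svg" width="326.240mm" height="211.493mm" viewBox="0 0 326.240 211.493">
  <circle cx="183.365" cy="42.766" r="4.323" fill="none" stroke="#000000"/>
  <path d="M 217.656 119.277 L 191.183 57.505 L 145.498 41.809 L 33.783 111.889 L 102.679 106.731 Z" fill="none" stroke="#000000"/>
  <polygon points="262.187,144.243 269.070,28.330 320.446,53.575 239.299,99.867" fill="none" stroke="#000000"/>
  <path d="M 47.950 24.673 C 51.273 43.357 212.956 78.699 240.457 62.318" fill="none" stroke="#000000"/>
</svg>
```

(bCNC post)
(Date: synthetic)
G21
G90
G0 X187.688 Y168.727
M3 S292
G01 X186.862 Y171.268 F3491
G01 X184.701 Y172.838
G01 X182.029 Y172.838
G01 X179.868 Y171.268
G01 X179.042 Y168.727
G01 X179.868 Y166.186
G01 X182.029 Y164.616
G01 X184.701 Y164.616
G01 X186.862 Y166.186
G01 X187.688 Y168.727
M5
G0 X217.656 Y92.216
M3 S292
G01 X191.183 Y153.988 F3491
G01 X145.498 Y169.684
G01 X33.783 Y99.604
G01 X102.679 Y104.762
G01 X217.656 Y92.216
M5
G0 X262.187 Y67.250
M3 S292
G01 X269.070 Y183.163 F3491
G01 X320.446 Y157.918
G01 X239.299 Y111.626
G01 X262.187 Y67.250
M5
G0 X47.950 Y186.820
M3 S292
G01 X66.607 Y174.158 F3491
G01 X109.228 Y160.780
G01 X161.771 Y149.968
G01 X210.195 Y145.006
G01 X240.457 Y149.175
M5
G0 X0.000 Y0.000

1 u = 1 mm; y_m = 211.493 − y.

[1] `<circle>` circle, #000000→engrave S292 F3491: (187.688,168.727) → (186.862,171.268) → (184.701,172.838) → (182.029,172.838) → (179.868,171.268) → (179.042,168.727) → (179.868,166.186) → (182.029,164.616) → (184.701,164.616) → (186.862,166.186) → (187.688,168.727) (closed)

[2] `<path>` closed polygon, #000000→engrave S292 F3491: (217.656,92.216) → (191.183,153.988) → (145.498,169.684) → (33.783,99.604) → (102.679,104.762) → (217.656,92.216) (closed)

[3] `<polygon>` closed polygon, #000000→engrave S292 F3491: (262.187,67.250) → (269.070,183.163) → (320.446,157.918) → (239.299,111.626) → (262.187,67.250) (closed)

[4] `<path>` cubic bezier, #000000→engrave S292 F3491: (47.950,186.820) → (66.607,174.158) → (109.228,160.780) → (161.771,149.968) → (210.195,145.006) → (240.457,149.175)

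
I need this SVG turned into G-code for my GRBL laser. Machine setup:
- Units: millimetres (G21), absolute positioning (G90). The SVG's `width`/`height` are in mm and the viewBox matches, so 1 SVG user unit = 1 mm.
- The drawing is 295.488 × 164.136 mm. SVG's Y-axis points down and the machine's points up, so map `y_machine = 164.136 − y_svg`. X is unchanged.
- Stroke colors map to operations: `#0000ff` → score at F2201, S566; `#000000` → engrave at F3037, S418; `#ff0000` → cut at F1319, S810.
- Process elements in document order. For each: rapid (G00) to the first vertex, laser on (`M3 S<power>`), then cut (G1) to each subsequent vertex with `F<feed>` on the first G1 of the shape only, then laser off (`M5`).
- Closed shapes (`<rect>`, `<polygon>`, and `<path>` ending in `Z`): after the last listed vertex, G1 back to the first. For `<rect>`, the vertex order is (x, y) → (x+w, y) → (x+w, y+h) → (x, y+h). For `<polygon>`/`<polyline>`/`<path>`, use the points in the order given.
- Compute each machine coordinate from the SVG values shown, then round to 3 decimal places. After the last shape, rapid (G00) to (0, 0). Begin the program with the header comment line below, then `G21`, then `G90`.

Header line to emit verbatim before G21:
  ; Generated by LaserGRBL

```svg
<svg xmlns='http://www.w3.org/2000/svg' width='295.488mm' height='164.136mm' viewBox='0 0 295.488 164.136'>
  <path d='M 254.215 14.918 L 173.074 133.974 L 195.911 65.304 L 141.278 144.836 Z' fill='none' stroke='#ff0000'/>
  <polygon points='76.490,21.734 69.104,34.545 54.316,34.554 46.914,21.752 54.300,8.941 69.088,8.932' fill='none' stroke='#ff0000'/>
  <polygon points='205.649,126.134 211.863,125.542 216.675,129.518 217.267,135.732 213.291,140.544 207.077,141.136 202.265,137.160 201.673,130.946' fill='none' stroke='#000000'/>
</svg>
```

viewBox `0 0 295.488 164.136` with mm width/height → 1 unit = 1 mm. Flip: y_m = 164.136 − y_svg.

**Shape 1** — `<path>` closed polygon, stroke `#ff0000` → cut (S810, F1319). Machine vertices: (254.215,149.218) → (173.074,30.162) → (195.911,98.832) → (141.278,19.300) → (254.215,149.218). Closed: final G1 returns to the first vertex.

**Shape 2** — `<polygon>` regular polygon, stroke `#ff0000` → cut (S810, F1319). Machine vertices: (76.490,142.402) → (69.104,129.591) → (54.316,129.582) → (46.914,142.384) → (54.300,155.195) → (69.088,155.204) → (76.490,142.402). Closed: final G1 returns to the first vertex.

**Shape 3** — `<polygon>` regular polygon, stroke `#000000` → engrave (S418, F3037). Machine vertices: (205.649,38.002) → (211.863,38.594) → (216.675,34.618) → (217.267,28.404) → (213.291,23.592) → (207.077,23.000) → (202.265,26.976) → (201.673,33.190) → (205.649,38.002). Closed: final G1 returns to the first vertex.

; Generated by LaserGRBL
G21
G90
G00 X254.215 Y149.218
M3 S810
G1 X173.074 Y30.162 F1319
G1 X195.911 Y98.832
G1 X141.278 Y19.300
G1 X254.215 Y149.218
M5
G00 X76.490 Y142.402
M3 S810
G1 X69.104 Y129.591 F1319
G1 X54.316 Y129.582
G1 X46.914 Y142.384
G1 X54.300 Y155.195
G1 X69.088 Y155.204
G1 X76.490 Y142.402
M5
G00 X205.649 Y38.002
M3 S418
G1 X211.863 Y38.594 F3037
G1 X216.675 Y34.618
G1 X217.267 Y28.404
G1 X213.291 Y23.592
G1 X207.077 Y23.000
G1 X202.265 Y26.976
G1 X201.673 Y33.190
G1 X205.649 Y38.002
M5
G00 X0.000 Y0.000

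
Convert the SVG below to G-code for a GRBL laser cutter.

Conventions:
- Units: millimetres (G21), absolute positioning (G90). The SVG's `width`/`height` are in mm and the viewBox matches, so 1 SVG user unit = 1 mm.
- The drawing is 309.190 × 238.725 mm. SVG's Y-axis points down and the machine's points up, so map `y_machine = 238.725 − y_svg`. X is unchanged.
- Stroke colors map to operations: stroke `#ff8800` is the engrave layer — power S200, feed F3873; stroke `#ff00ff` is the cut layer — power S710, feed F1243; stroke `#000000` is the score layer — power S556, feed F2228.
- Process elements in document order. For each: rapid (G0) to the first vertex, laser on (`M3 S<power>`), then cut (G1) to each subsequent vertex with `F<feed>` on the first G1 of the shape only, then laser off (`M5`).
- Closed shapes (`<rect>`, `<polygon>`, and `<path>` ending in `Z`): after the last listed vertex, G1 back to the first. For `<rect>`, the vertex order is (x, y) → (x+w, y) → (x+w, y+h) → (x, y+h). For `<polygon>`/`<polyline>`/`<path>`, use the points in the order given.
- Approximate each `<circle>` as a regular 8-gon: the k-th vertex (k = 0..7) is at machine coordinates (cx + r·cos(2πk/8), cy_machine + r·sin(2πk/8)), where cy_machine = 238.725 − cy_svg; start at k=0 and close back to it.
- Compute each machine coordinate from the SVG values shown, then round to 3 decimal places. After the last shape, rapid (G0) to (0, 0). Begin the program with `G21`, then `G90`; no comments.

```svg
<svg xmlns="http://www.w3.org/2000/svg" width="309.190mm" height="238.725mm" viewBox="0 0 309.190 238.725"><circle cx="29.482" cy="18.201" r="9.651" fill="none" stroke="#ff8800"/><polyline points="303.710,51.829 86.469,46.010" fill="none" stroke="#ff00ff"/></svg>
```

1 u = 1 mm; y_m = 238.725 − y.

[1] `<circle>` circle, #ff8800→engrave S200 F3873: (39.133,220.524) → (36.306,227.348) → (29.482,230.175) → (22.658,227.348) → (19.831,220.524) → (22.658,213.700) → (29.482,210.873) → (36.306,213.700) → (39.133,220.524) (closed)

[2] `<polyline>` line segment, #ff00ff→cut S710 F1243: (303.710,186.896) → (86.469,192.715)

G21
G90
G0 X39.133 Y220.524
M3 S200
G1 X36.306 Y227.348 F3873
G1 X29.482 Y230.175
G1 X22.658 Y227.348
G1 X19.831 Y220.524
G1 X22.658 Y213.700
G1 X29.482 Y210.873
G1 X36.306 Y213.700
G1 X39.133 Y220.524
M5
G0 X303.710 Y186.896
M3 S710
G1 X86.469 Y192.715 F1243
M5
G0 X0.000 Y0.000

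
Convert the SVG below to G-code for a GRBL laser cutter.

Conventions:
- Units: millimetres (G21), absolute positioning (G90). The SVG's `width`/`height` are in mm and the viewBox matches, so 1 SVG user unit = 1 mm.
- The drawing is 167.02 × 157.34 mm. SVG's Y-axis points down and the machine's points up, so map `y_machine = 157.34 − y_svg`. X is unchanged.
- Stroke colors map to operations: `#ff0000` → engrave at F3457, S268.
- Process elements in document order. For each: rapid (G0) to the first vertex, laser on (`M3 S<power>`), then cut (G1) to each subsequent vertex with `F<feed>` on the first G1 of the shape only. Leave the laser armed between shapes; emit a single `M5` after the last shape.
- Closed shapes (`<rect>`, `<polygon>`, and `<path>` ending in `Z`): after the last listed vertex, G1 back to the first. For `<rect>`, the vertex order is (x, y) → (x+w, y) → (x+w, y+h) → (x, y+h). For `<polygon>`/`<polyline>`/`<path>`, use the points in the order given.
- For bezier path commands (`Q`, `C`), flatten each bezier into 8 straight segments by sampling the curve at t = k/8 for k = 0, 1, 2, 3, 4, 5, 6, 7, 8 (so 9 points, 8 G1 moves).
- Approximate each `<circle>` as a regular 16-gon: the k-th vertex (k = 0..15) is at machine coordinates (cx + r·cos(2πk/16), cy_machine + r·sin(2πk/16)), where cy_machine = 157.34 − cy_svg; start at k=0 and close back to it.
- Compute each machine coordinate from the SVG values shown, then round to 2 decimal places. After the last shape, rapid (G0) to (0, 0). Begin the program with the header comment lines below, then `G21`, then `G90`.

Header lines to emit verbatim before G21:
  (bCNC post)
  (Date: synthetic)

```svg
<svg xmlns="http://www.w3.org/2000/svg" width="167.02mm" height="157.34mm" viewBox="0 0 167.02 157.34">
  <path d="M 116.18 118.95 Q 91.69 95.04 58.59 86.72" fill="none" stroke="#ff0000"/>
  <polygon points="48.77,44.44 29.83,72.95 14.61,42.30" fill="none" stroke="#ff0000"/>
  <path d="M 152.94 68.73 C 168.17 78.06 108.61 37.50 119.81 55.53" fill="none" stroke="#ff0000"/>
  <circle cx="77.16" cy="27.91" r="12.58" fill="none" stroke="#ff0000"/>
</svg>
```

viewBox `0 0 167.02 157.34` with mm width/height → 1 unit = 1 mm. Flip: y_m = 157.34 − y_svg.

**Shape 1** — `<path>` quadratic bezier, stroke `#ff0000` → engrave (S268, F3457). Control points (SVG): P0=(116.18,118.95), P1=(91.69,95.04), P2=(58.59,86.72); sampled at t=k/8. Machine vertices: (116.18,38.39) → (109.92,44.12) → (103.40,49.37) → (96.60,54.13) → (89.54,58.40) → (82.20,62.19) → (74.60,65.49) → (66.73,68.30) → (58.59,70.62). Open path.

**Shape 2** — `<polygon>` regular polygon, stroke `#ff0000` → engrave (S268, F3457). Machine vertices: (48.77,112.90) → (29.83,84.39) → (14.61,115.04) → (48.77,112.90). Closed: final G1 returns to the first vertex.

**Shape 3** — `<path>` cubic bezier, stroke `#ff0000` → engrave (S268, F3457). Control points (SVG): P0=(152.94,68.73), P1=(168.17,78.06), P2=(108.61,37.50), P3=(119.81,55.53); sampled at t=k/8. Machine vertices: (152.94,88.61) → (155.43,87.24) → (152.61,89.27) → (146.20,93.44) → (137.89,98.47) → (129.39,103.10) → (122.40,106.04) → (118.64,106.04) → (119.81,101.81). Open path.

**Shape 4** — `<circle>` circle, stroke `#ff0000` → engrave (S268, F3457). Machine vertices: (89.74,129.43) → (88.78,134.24) → (86.06,138.33) → (81.97,141.05) → (77.16,142.01) → (72.35,141.05) → (68.26,138.33) → (65.54,134.24) → (64.58,129.43) → (65.54,124.62) → (68.26,120.53) → (72.35,117.81) → (77.16,116.85) → (81.97,117.81) → (86.06,120.53) → (88.78,124.62) → (89.74,129.43). Closed: final G1 returns to the first vertex.

(bCNC post)
(Date: synthetic)
G21
G90
G0 X116.18 Y38.39
M3 S268
G1 X109.92 Y44.12 F3457
G1 X103.40 Y49.37
G1 X96.60 Y54.13
G1 X89.54 Y58.40
G1 X82.20 Y62.19
G1 X74.60 Y65.49
G1 X66.73 Y68.30
G1 X58.59 Y70.62
G0 X48.77 Y112.90
M3 S268
G1 X29.83 Y84.39 F3457
G1 X14.61 Y115.04
G1 X48.77 Y112.90
G0 X152.94 Y88.61
M3 S268
G1 X155.43 Y87.24 F3457
G1 X152.61 Y89.27
G1 X146.20 Y93.44
G1 X137.89 Y98.47
G1 X129.39 Y103.10
G1 X122.40 Y106.04
G1 X118.64 Y106.04
G1 X119.81 Y101.81
G0 X89.74 Y129.43
M3 S268
G1 X88.78 Y134.24 F3457
G1 X86.06 Y138.33
G1 X81.97 Y141.05
G1 X77.16 Y142.01
G1 X72.35 Y141.05
G1 X68.26 Y138.33
G1 X65.54 Y134.24
G1 X64.58 Y129.43
G1 X65.54 Y124.62
G1 X68.26 Y120.53
G1 X72.35 Y117.81
G1 X77.16 Y116.85
G1 X81.97 Y117.81
G1 X86.06 Y120.53
G1 X88.78 Y124.62
G1 X89.74 Y129.43
M5
G0 X0.00 Y0.00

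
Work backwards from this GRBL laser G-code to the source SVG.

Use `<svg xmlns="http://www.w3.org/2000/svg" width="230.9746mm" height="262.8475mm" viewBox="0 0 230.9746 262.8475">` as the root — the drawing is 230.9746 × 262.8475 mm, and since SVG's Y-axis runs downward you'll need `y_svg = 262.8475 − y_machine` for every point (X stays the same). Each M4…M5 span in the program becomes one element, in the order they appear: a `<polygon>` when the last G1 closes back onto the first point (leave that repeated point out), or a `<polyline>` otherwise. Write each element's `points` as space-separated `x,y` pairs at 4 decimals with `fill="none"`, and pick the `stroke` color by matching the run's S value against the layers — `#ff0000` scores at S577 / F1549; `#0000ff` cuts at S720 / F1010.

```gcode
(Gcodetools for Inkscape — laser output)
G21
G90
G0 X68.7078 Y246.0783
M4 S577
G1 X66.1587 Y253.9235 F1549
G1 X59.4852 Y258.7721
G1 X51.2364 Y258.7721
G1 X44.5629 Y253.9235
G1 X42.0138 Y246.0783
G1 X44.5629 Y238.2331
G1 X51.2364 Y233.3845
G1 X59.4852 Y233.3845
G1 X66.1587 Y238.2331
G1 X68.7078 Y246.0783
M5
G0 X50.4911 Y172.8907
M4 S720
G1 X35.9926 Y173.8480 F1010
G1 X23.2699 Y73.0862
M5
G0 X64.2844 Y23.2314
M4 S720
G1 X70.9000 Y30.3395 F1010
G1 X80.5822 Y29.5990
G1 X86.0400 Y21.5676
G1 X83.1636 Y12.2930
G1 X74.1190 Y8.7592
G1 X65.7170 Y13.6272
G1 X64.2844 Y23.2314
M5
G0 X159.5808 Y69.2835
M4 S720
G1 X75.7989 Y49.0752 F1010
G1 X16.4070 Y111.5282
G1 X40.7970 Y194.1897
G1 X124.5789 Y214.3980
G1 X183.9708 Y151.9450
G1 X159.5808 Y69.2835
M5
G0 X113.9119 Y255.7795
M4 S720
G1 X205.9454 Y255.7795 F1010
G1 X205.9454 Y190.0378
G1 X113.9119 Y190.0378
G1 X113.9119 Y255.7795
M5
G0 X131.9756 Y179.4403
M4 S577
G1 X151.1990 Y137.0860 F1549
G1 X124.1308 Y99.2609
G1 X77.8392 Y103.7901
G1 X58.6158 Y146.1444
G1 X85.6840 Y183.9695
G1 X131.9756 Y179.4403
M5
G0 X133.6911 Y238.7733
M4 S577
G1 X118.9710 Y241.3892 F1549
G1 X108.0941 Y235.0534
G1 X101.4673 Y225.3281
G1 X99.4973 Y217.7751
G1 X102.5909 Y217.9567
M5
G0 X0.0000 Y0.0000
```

<svg xmlns="http://www.w3.org/2000/svg" width="230.9746mm" height="262.8475mm" viewBox="0 0 230.9746 262.8475">
  <polygon points="68.7078,16.7692 66.1587,8.9240 59.4852,4.0754 51.2364,4.0754 44.5629,8.9240 42.0138,16.7692 44.5629,24.6144 51.2364,29.4630 59.4852,29.4630 66.1587,24.6144" fill="none" stroke="#ff0000"/>
  <polyline points="50.4911,89.9568 35.9926,88.9995 23.2699,189.7613" fill="none" stroke="#0000ff"/>
  <polygon points="64.2844,239.6161 70.9000,232.5080 80.5822,233.2485 86.0400,241.2799 83.1636,250.5545 74.1190,254.0883 65.7170,249.2203" fill="none" stroke="#0000ff"/>
  <polygon points="159.5808,193.5640 75.7989,213.7723 16.4070,151.3193 40.7970,68.6578 124.5789,48.4495 183.9708,110.9025" fill="none" stroke="#0000ff"/>
  <polygon points="113.9119,7.0680 205.9454,7.0680 205.9454,72.8097 113.9119,72.8097" fill="none" stroke="#0000ff"/>
  <polygon points="131.9756,83.4072 151.1990,125.7615 124.1308,163.5866 77.8392,159.0574 58.6158,116.7031 85.6840,78.8780" fill="none" stroke="#ff0000"/>
  <polyline points="133.6911,24.0742 118.9710,21.4583 108.0941,27.7941 101.4673,37.5194 99.4973,45.0724 102.5909,44.8908" fill="none" stroke="#ff0000"/>
</svg>

Each laser-on run becomes one SVG element. Flip Y back into SVG space with y_svg = 262.8475 − y_machine.

Run 1: the run's S577 means `#ff0000` (score). The run returns to its start, so emit a `<polygon>` with points (Y-flipped): 68.7078,16.7692 66.1587,8.9240 59.4852,4.0754 51.2364,4.0754 44.5629,8.9240 42.0138,16.7692 44.5629,24.6144 51.2364,29.4630 59.4852,29.4630 66.1587,24.6144.

Run 2: power S720 maps to stroke `#0000ff` (cut). The run is open, so emit a `<polyline>` with points (Y-flipped): 50.4911,89.9568 35.9926,88.9995 23.2699,189.7613.

Run 3: the run's S720 means `#0000ff` (cut). The run returns to its start, so emit a `<polygon>` with points (Y-flipped): 64.2844,239.6161 70.9000,232.5080 80.5822,233.2485 86.0400,241.2799 83.1636,250.5545 74.1190,254.0883 65.7170,249.2203.

Run 4: S720 ⇒ cut layer `#0000ff`. The run returns to its start, so emit a `<polygon>` with points (Y-flipped): 159.5808,193.5640 75.7989,213.7723 16.4070,151.3193 40.7970,68.6578 124.5789,48.4495 183.9708,110.9025.

Run 5: S720 ⇒ cut layer `#0000ff`. The run returns to its start, so emit a `<polygon>` with points (Y-flipped): 113.9119,7.0680 205.9454,7.0680 205.9454,72.8097 113.9119,72.8097.

Run 6: power S577 maps to stroke `#ff0000` (score). The run returns to its start, so emit a `<polygon>` with points (Y-flipped): 131.9756,83.4072 151.1990,125.7615 124.1308,163.5866 77.8392,159.0574 58.6158,116.7031 85.6840,78.8780.

Run 7: the run's S577 means `#ff0000` (score). The run is open, so emit a `<polyline>` with points (Y-flipped): 133.6911,24.0742 118.9710,21.4583 108.0941,27.7941 101.4673,37.5194 99.4973,45.0724 102.5909,44.8908.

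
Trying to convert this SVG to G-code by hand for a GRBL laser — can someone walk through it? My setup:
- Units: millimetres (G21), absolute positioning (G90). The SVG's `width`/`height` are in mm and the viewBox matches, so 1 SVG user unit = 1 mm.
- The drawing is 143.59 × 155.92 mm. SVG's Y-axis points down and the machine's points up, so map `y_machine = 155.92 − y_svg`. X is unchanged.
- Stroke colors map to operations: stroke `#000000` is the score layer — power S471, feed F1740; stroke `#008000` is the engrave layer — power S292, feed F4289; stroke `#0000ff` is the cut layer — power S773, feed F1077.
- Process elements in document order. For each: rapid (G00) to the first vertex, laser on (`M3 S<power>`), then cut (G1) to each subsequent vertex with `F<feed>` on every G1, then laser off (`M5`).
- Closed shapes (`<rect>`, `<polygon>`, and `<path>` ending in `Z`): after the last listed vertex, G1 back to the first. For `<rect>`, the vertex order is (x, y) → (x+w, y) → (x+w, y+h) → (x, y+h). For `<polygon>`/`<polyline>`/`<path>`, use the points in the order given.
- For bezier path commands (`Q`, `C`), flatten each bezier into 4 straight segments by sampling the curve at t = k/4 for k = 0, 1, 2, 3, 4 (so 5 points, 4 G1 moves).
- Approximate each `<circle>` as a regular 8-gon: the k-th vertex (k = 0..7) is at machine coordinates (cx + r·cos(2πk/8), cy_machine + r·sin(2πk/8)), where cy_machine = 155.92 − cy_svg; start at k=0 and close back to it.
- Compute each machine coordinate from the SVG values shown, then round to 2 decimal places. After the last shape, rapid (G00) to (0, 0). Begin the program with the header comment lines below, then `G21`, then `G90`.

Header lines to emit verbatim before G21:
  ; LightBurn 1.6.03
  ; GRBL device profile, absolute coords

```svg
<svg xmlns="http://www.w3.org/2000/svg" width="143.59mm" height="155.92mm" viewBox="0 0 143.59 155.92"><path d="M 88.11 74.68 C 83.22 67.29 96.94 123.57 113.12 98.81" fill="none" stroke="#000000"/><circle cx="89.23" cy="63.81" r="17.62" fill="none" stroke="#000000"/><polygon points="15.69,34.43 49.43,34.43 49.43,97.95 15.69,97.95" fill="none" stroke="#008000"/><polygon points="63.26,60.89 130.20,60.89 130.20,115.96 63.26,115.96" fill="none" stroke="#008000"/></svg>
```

; LightBurn 1.6.03
; GRBL device profile, absolute coords
G21
G90
G00 X88.11 Y81.24
M3 S471
G1 X87.68 Y77.11 F1740
G1 X92.71 Y62.66 F1740
G1 X101.70 Y51.47 F1740
G1 X113.12 Y57.11 F1740
M5
G00 X106.85 Y92.11
M3 S471
G1 X101.69 Y104.57 F1740
G1 X89.23 Y109.73 F1740
G1 X76.77 Y104.57 F1740
G1 X71.61 Y92.11 F1740
G1 X76.77 Y79.65 F1740
G1 X89.23 Y74.49 F1740
G1 X101.69 Y79.65 F1740
G1 X106.85 Y92.11 F1740
M5
G00 X15.69 Y121.49
M3 S292
G1 X49.43 Y121.49 F4289
G1 X49.43 Y57.97 F4289
G1 X15.69 Y57.97 F4289
G1 X15.69 Y121.49 F4289
M5
G00 X63.26 Y95.03
M3 S292
G1 X130.20 Y95.03 F4289
G1 X130.20 Y39.96 F4289
G1 X63.26 Y39.96 F4289
G1 X63.26 Y95.03 F4289
M5
G00 X0.00 Y0.00

1 u = 1 mm; y_m = 155.92 − y.

[1] `<path>` cubic bezier, #000000→score S471 F1740: (88.11,81.24) → (87.68,77.11) → (92.71,62.66) → (101.70,51.47) → (113.12,57.11)

[2] `<circle>` circle, #000000→score S471 F1740: (106.85,92.11) → (101.69,104.57) → (89.23,109.73) → (76.77,104.57) → (71.61,92.11) → (76.77,79.65) → (89.23,74.49) → (101.69,79.65) → (106.85,92.11) (closed)

[3] `<polygon>` rectangle, #008000→engrave S292 F4289: (15.69,121.49) → (49.43,121.49) → (49.43,57.97) → (15.69,57.97) → (15.69,121.49) (closed)

[4] `<polygon>` rectangle, #008000→engrave S292 F4289: (63.26,95.03) → (130.20,95.03) → (130.20,39.96) → (63.26,39.96) → (63.26,95.03) (closed)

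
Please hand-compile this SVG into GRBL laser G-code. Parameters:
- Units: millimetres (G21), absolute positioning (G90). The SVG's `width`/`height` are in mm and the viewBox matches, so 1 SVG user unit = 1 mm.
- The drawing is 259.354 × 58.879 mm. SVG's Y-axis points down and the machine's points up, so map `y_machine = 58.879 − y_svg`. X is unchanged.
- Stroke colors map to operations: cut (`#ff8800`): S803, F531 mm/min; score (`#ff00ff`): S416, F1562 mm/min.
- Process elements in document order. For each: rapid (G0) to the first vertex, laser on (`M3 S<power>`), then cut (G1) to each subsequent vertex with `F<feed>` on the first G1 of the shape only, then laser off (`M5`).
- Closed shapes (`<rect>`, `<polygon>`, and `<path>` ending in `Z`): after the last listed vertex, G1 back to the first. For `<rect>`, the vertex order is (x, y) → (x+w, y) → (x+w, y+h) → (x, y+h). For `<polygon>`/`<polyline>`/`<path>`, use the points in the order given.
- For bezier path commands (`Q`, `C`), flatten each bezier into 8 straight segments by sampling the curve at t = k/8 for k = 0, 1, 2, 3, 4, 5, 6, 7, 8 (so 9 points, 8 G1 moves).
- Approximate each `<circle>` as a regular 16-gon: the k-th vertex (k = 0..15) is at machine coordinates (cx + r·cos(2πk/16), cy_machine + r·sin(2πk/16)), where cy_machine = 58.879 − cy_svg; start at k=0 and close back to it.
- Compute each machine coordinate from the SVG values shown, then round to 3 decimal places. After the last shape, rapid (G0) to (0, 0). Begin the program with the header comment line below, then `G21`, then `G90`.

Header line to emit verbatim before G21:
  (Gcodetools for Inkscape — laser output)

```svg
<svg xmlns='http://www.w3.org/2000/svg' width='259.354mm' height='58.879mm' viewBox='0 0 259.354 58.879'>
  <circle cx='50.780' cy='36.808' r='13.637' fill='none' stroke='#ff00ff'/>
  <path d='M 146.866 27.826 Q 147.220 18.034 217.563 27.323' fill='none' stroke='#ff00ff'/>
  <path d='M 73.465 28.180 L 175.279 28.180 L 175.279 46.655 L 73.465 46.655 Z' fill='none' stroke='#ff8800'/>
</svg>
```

(Gcodetools for Inkscape — laser output)
G21
G90
G0 X64.417 Y22.071
M3 S416
G1 X63.379 Y27.290 F1562
G1 X60.423 Y31.714
G1 X55.999 Y34.670
G1 X50.780 Y35.708
G1 X45.561 Y34.670
G1 X41.137 Y31.714
G1 X38.181 Y27.290
G1 X37.143 Y22.071
G1 X38.181 Y16.852
G1 X41.137 Y12.428
G1 X45.561 Y9.472
G1 X50.780 Y8.434
G1 X55.999 Y9.472
G1 X60.423 Y12.428
G1 X63.379 Y16.852
G1 X64.417 Y22.071
M5
G0 X146.866 Y31.053
M3 S416
G1 X148.048 Y33.203 F1562
G1 X151.417 Y34.756
G1 X156.974 Y35.714
G1 X164.717 Y36.075
G1 X174.648 Y35.839
G1 X186.766 Y35.008
G1 X201.071 Y33.580
G1 X217.563 Y31.556
M5
G0 X73.465 Y30.699
M3 S803
G1 X175.279 Y30.699 F531
G1 X175.279 Y12.224
G1 X73.465 Y12.224
G1 X73.465 Y30.699
M5
G0 X0.000 Y0.000

1 u = 1 mm; y_m = 58.879 − y.

[1] `<circle>` circle, #ff00ff→score S416 F1562: (64.417,22.071) → (63.379,27.290) → (60.423,31.714) → (55.999,34.670) → (50.780,35.708) → (45.561,34.670) → (41.137,31.714) → (38.181,27.290) → (37.143,22.071) → (38.181,16.852) → (41.137,12.428) → (45.561,9.472) → (50.780,8.434) → (55.999,9.472) → (60.423,12.428) → (63.379,16.852) → (64.417,22.071) (closed)

[2] `<path>` quadratic bezier, #ff00ff→score S416 F1562: (146.866,31.053) → (148.048,33.203) → (151.417,34.756) → (156.974,35.714) → (164.717,36.075) → (174.648,35.839) → (186.766,35.008) → (201.071,33.580) → (217.563,31.556)

[3] `<path>` rectangle, #ff8800→cut S803 F531: (73.465,30.699) → (175.279,30.699) → (175.279,12.224) → (73.465,12.224) → (73.465,30.699) (closed)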